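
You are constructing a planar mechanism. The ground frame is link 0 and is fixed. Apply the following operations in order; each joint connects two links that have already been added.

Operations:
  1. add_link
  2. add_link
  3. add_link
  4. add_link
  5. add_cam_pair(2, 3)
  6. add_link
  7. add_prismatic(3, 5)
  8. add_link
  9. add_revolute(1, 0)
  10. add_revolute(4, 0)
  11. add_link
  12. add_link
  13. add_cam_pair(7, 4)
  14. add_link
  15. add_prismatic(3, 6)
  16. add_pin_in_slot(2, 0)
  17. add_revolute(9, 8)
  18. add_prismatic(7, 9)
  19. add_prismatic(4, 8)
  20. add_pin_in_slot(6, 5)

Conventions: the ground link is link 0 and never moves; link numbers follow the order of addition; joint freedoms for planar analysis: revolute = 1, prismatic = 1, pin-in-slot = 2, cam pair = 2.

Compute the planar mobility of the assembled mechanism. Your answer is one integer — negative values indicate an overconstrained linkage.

ground; <1,0,0>
#1 <2,0,0>
#2 <3,0,0>
#3 <4,0,0>
#4 <5,0,0>
C:2↔3 J2 <5,0,1>
#5 <6,0,1>
P:3↔5 J1 <6,1,1>
#6 <7,1,1>
R:1↔0 J1 <7,2,1>
R:4↔0 J1 <7,3,1>
#7 <8,3,1>
#8 <9,3,1>
C:7↔4 J2 <9,3,2>
#9 <10,3,2>
P:3↔6 J1 <10,4,2>
PS:2↔0 J2 <10,4,3>
R:9↔8 J1 <10,5,3>
P:7↔9 J1 <10,6,3>
P:4↔8 J1 <10,7,3>
PS:6↔5 J2 <10,7,4>
3×9 − 2×7 − 1×4 = 9

M = 9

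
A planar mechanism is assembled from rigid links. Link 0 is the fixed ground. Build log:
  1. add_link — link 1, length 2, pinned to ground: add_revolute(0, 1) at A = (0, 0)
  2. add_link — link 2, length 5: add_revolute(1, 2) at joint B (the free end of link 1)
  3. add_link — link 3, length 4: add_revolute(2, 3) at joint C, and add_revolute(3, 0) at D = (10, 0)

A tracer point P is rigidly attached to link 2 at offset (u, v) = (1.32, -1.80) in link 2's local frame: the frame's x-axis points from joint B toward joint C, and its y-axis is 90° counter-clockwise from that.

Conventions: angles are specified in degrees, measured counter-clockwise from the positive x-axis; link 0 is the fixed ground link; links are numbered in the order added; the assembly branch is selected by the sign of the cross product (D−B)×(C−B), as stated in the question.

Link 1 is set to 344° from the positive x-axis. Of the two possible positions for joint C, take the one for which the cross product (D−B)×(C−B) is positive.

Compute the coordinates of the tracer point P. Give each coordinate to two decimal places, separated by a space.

A=(0,0), D=(10.00,0)
B = A + 2.00·(cos344°, sin344°) = (1.9225, -0.5513)
|BD| = 8.0963
circle(B,5.00) ∩ circle(D,4.00): a=4.6039, h=1.9503
  candidates: C₊=(6.3830,1.7080) cross=15.790; C₋=(6.6486,-2.1836) cross=-15.790
  branch + wants cross > 0 → take C=(6.3830,1.7080) (cross=15.790)
ex = (C−B)/|BC| = (0.8921,0.4519); ey = (-0.4519,0.8921)
P = B + 1.32·ex + -1.80·ey = (3.9134,-1.5606)

3.91 -1.56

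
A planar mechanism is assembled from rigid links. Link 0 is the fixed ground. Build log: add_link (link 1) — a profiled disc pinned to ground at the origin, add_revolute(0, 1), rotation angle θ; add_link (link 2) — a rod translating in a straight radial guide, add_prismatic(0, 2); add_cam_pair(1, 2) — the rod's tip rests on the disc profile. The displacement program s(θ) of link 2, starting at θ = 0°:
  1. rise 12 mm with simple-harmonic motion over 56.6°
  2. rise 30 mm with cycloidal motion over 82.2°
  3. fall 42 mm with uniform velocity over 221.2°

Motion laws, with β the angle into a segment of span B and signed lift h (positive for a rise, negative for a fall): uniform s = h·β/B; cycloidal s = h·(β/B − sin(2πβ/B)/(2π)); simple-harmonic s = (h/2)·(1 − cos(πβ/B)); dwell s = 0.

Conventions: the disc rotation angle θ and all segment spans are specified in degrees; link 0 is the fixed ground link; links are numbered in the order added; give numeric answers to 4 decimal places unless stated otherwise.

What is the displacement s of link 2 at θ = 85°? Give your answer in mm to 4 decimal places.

seg 1 [0°–56.6°] simple-harmonic, h=12: full span → s += 12 → s = 12.0000
seg 2 [56.6°–138.8°] cycloidal, h=30: θ=85° here. β=28.4, B=82.2. 30·(0.3455 − sin(2π·0.3455)/(2π)) = 6.4244 → s = 18.4244

18.4244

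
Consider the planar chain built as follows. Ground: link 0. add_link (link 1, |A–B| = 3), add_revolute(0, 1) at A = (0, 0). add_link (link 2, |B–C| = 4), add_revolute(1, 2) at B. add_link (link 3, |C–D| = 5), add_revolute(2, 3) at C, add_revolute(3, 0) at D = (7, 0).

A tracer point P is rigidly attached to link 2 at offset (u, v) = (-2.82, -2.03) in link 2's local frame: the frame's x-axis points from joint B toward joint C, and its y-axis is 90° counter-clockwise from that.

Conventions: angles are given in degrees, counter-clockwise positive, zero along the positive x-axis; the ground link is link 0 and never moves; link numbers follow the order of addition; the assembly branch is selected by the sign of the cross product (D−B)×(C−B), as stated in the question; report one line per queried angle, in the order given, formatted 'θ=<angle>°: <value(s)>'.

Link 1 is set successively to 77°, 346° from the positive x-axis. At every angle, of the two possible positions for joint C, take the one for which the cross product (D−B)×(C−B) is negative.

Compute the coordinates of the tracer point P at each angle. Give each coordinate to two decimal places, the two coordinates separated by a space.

A=(0,0), D=(7.00,0)
θ=77°: B = A + 3.00·(cos77°, sin77°) = (0.6749, 2.9231)
θ=77°: |BD| = 6.9679
θ=77°: circle(B,4.00) ∩ circle(D,5.00): a=2.8381, h=2.8187
θ=77°:   candidates: C₊=(4.4336,4.2911) cross=19.640; C₋=(2.0687,-0.8262) cross=-19.640
θ=77°:   branch - wants cross < 0 → take C=(2.0687,-0.8262) (cross=-19.640)
θ=77°: ex = (C−B)/|BC| = (0.3485,-0.9373); ey = (0.9373,0.3485)
θ=77°: P = B + -2.82·ex + -2.03·ey = (-2.2106,4.8590)
θ=346°: B = A + 3.00·(cos346°, sin346°) = (2.9109, -0.7258)
θ=346°: |BD| = 4.1530
θ=346°: circle(B,4.00) ∩ circle(D,5.00): a=0.9930, h=3.8748
θ=346°:   candidates: C₊=(3.2114,3.2629) cross=16.092; C₋=(4.5657,-4.3674) cross=-16.092
θ=346°:   branch - wants cross < 0 → take C=(4.5657,-4.3674) (cross=-16.092)
θ=346°: ex = (C−B)/|BC| = (0.4137,-0.9104); ey = (0.9104,0.4137)
θ=346°: P = B + -2.82·ex + -2.03·ey = (-0.1039,1.0018)

θ=77°: -2.21 4.86
θ=346°: -0.10 1.00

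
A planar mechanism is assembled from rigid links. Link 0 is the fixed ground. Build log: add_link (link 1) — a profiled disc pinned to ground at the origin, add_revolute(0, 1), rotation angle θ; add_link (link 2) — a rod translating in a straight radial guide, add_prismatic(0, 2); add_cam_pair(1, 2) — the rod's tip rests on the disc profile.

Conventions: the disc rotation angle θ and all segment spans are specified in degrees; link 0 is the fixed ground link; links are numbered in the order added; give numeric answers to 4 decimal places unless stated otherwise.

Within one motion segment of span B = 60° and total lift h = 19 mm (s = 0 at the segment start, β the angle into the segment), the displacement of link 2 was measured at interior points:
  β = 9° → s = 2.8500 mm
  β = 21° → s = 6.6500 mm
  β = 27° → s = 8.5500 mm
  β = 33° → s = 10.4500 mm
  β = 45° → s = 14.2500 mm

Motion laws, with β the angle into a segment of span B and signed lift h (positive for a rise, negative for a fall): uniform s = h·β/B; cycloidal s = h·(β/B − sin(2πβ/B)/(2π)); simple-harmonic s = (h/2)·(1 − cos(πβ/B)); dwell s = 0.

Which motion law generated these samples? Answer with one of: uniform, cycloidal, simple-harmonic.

candidates at β/B = r: uniform s = h·r (linear in β); cycloidal s = h·(r − sin(2πr)/(2π)); simple-harmonic s = (h/2)(1 − cos(πr))
β=9°: printed 2.8500 | uniform 2.8500, cycloidal 0.4036, simple-harmonic 1.0354
β=21°: printed 6.6500 | uniform 6.6500, cycloidal 4.2036, simple-harmonic 5.1871
β=27°: printed 8.5500 | uniform 8.5500, cycloidal 7.6155, simple-harmonic 8.0139
β=33°: printed 10.4500 | uniform 10.4500, cycloidal 11.3845, simple-harmonic 10.9861
β=45°: printed 14.2500 | uniform 14.2500, cycloidal 17.2739, simple-harmonic 16.2175
only one law matches every sample → uniform

uniform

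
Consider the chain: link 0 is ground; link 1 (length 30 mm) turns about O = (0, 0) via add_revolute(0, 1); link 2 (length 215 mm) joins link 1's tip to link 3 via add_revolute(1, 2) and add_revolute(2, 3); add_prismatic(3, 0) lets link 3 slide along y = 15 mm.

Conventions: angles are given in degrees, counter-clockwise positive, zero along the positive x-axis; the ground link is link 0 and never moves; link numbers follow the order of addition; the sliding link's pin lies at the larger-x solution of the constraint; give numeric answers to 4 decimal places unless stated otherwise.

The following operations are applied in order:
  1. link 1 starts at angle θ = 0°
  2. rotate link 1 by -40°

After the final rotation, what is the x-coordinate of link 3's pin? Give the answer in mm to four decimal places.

geometry: r = 30 mm, L = 215 mm, e = 15 mm; θ starts at 0°
rotate link 1 by -40°: θ ← 0° -40° = -40°
crank pin P = (r cos θ, r sin θ) = (22.981333, -19.283628)
h = r sin θ − e = -19.283628 − 15 = -34.283628
x = r cos θ + √(L² − h²) = 22.981333 + 212.248988 = 235.230321

235.2303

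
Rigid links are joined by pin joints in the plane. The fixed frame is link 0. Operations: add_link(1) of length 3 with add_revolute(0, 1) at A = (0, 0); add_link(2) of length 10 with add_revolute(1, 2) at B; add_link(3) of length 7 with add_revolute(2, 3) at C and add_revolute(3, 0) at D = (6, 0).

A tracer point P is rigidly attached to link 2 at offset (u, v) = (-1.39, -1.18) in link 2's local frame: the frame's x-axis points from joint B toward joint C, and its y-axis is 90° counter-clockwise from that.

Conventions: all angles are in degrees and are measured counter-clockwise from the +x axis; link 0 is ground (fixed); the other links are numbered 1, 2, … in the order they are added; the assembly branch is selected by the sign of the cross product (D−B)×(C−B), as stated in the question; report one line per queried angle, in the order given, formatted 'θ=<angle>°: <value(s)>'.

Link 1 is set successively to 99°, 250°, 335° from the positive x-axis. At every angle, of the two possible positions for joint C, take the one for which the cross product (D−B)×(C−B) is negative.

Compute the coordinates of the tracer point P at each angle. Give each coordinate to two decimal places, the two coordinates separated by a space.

A=(0,0), D=(6.00,0)
θ=99°: B = A + 3.00·(cos99°, sin99°) = (-0.4693, 2.9631)
θ=99°: |BD| = 7.1156
θ=99°: circle(B,10.00) ∩ circle(D,7.00): a=7.1415, h=7.0000
θ=99°:   candidates: C₊=(8.9384,6.3534) cross=49.809; C₋=(3.1086,-6.3749) cross=-49.809
θ=99°:   branch - wants cross < 0 → take C=(3.1086,-6.3749) (cross=-49.809)
θ=99°: ex = (C−B)/|BC| = (0.3578,-0.9338); ey = (0.9338,0.3578)
θ=99°: P = B + -1.39·ex + -1.18·ey = (-2.0685,3.8389)
θ=250°: B = A + 3.00·(cos250°, sin250°) = (-1.0261, -2.8191)
θ=250°: |BD| = 7.5705
θ=250°: circle(B,10.00) ∩ circle(D,7.00): a=7.1536, h=6.9876
θ=250°:   candidates: C₊=(3.0111,6.3298) cross=52.900; C₋=(8.2151,-6.6403) cross=-52.900
θ=250°:   branch - wants cross < 0 → take C=(8.2151,-6.6403) (cross=-52.900)
θ=250°: ex = (C−B)/|BC| = (0.9241,-0.3821); ey = (0.3821,0.9241)
θ=250°: P = B + -1.39·ex + -1.18·ey = (-2.7615,-3.3784)
θ=335°: B = A + 3.00·(cos335°, sin335°) = (2.7189, -1.2679)
θ=335°: |BD| = 3.5175
θ=335°: circle(B,10.00) ∩ circle(D,7.00): a=9.0082, h=4.3419
θ=335°:   candidates: C₊=(9.5566,6.0291) cross=15.273; C₋=(12.6866,-2.0710) cross=-15.273
θ=335°:   branch - wants cross < 0 → take C=(12.6866,-2.0710) (cross=-15.273)
θ=335°: ex = (C−B)/|BC| = (0.9968,-0.0803); ey = (0.0803,0.9968)
θ=335°: P = B + -1.39·ex + -1.18·ey = (1.2386,-2.3324)

θ=99°: -2.07 3.84
θ=250°: -2.76 -3.38
θ=335°: 1.24 -2.33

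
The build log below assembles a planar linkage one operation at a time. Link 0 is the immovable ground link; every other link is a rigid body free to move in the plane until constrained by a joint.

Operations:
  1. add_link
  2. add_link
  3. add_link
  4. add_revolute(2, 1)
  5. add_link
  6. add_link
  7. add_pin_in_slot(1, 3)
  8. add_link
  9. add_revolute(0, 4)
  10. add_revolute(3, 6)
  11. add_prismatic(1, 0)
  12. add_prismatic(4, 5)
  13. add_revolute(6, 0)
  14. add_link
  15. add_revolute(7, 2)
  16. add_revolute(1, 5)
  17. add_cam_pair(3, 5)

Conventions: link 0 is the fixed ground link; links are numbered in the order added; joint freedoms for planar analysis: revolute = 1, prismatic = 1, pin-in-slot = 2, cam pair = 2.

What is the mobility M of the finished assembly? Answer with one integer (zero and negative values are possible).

L=1 J1=0 J2=0
add link → L=2 J1=0 J2=0
add link → L=3 J1=0 J2=0
add link → L=4 J1=0 J2=0
R@2,1 dof=1 J1 → L=4 J1=1 J2=0
add link → L=5 J1=1 J2=0
add link → L=6 J1=1 J2=0
PS@1,3 dof=2 J2 → L=6 J1=1 J2=1
add link → L=7 J1=1 J2=1
R@0,4 dof=1 J1 → L=7 J1=2 J2=1
R@3,6 dof=1 J1 → L=7 J1=3 J2=1
P@1,0 dof=1 J1 → L=7 J1=4 J2=1
P@4,5 dof=1 J1 → L=7 J1=5 J2=1
R@6,0 dof=1 J1 → L=7 J1=6 J2=1
add link → L=8 J1=6 J2=1
R@7,2 dof=1 J1 → L=8 J1=7 J2=1
R@1,5 dof=1 J1 → L=8 J1=8 J2=1
C@3,5 dof=2 J2 → L=8 J1=8 J2=2
M=3(L−1)−2J1−J2=3·7−2·8−2=3

M = 3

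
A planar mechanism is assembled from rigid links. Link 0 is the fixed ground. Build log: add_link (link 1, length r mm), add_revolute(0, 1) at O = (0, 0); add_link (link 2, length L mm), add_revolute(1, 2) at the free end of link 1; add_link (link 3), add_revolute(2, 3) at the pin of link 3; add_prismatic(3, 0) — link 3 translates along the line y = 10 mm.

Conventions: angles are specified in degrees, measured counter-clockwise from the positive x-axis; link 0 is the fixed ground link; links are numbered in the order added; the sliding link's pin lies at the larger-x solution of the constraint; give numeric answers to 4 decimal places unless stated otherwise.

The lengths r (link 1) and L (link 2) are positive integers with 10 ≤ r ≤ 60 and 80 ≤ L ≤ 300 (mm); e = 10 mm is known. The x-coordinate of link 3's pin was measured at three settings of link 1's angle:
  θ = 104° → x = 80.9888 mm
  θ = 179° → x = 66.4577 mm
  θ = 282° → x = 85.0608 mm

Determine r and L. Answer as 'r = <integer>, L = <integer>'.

constraint per measurement: (x − r cos θ)² + (r sin θ − e)² = L²
subtracting the θ₁ and θ₂ equations cancels the r² and L² terms:
r = (x₁² − x₂²) / (2[(x₁cos θ₁ + e sin θ₁) − (x₂cos θ₂ + e sin θ₂)]) = 19.0000 → r = 19
L² = (x₁ − r cos θ₁)² + (r sin θ₁ − e)² = 7396.0060 → L = 86.0000 → L = 86
check at θ₃=282°: x = 85.0608 (printed 85.0608) ✓

r = 19, L = 86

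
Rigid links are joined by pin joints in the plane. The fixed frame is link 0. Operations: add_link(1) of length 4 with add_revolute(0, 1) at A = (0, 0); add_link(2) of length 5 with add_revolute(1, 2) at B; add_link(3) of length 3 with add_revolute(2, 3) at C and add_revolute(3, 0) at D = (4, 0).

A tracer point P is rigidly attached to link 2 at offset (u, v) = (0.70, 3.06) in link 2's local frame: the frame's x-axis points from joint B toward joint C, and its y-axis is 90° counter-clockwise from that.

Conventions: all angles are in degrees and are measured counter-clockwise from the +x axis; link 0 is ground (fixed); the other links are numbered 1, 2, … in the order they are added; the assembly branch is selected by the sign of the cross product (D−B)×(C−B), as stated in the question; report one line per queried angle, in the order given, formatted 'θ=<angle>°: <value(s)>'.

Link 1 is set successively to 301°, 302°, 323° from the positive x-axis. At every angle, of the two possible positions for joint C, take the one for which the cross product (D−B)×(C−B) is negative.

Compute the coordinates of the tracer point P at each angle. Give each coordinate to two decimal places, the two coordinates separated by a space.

A=(0,0), D=(4.00,0)
θ=301°: B = A + 4.00·(cos301°, sin301°) = (2.0602, -3.4287)
θ=301°: |BD| = 3.9394
θ=301°: circle(B,5.00) ∩ circle(D,3.00): a=4.0005, h=2.9994
θ=301°:   candidates: C₊=(1.4196,1.5301) cross=11.816; C₋=(6.6406,-1.4238) cross=-11.816
θ=301°:   branch - wants cross < 0 → take C=(6.6406,-1.4238) (cross=-11.816)
θ=301°: ex = (C−B)/|BC| = (0.9161,0.4010); ey = (-0.4010,0.9161)
θ=301°: P = B + 0.70·ex + 3.06·ey = (1.4744,-0.3448)
θ=302°: B = A + 4.00·(cos302°, sin302°) = (2.1197, -3.3922)
θ=302°: |BD| = 3.8785
θ=302°: circle(B,5.00) ∩ circle(D,3.00): a=4.0019, h=2.9975
θ=302°:   candidates: C₊=(1.4382,1.5611) cross=11.626; C₋=(6.6815,-1.3452) cross=-11.626
θ=302°:   branch - wants cross < 0 → take C=(6.6815,-1.3452) (cross=-11.626)
θ=302°: ex = (C−B)/|BC| = (0.9124,0.4094); ey = (-0.4094,0.9124)
θ=302°: P = B + 0.70·ex + 3.06·ey = (1.5056,-0.3138)
θ=323°: B = A + 4.00·(cos323°, sin323°) = (3.1945, -2.4073)
θ=323°: |BD| = 2.5384
θ=323°: circle(B,5.00) ∩ circle(D,3.00): a=4.4208, h=2.3360
θ=323°:   candidates: C₊=(2.3820,2.5263) cross=5.930; C₋=(6.8125,1.0438) cross=-5.930
θ=323°:   branch - wants cross < 0 → take C=(6.8125,1.0438) (cross=-5.930)
θ=323°: ex = (C−B)/|BC| = (0.7236,0.6902); ey = (-0.6902,0.7236)
θ=323°: P = B + 0.70·ex + 3.06·ey = (1.5890,0.2901)

θ=301°: 1.47 -0.34
θ=302°: 1.51 -0.31
θ=323°: 1.59 0.29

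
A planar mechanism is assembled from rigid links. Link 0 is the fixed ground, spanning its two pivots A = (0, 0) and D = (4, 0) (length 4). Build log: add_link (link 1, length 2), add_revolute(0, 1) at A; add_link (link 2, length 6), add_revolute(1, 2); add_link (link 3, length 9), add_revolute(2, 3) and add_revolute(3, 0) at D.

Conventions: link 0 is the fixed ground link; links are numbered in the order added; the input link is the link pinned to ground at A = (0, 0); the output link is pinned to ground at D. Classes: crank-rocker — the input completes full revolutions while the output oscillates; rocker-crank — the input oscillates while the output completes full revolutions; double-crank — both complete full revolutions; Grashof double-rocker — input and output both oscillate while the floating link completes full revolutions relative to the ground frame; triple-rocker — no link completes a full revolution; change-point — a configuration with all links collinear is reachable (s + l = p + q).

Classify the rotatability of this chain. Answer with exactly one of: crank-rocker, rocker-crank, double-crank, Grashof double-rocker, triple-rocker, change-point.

lengths: ground=4, input=2, coupler=6, output=9
sorted: s=2 (shortest), l=9 (longest), p+q=10
s + l = 11 vs p + q = 10
s + l > p + q → non-Grashof → no link fully rotates → triple-rocker

triple-rocker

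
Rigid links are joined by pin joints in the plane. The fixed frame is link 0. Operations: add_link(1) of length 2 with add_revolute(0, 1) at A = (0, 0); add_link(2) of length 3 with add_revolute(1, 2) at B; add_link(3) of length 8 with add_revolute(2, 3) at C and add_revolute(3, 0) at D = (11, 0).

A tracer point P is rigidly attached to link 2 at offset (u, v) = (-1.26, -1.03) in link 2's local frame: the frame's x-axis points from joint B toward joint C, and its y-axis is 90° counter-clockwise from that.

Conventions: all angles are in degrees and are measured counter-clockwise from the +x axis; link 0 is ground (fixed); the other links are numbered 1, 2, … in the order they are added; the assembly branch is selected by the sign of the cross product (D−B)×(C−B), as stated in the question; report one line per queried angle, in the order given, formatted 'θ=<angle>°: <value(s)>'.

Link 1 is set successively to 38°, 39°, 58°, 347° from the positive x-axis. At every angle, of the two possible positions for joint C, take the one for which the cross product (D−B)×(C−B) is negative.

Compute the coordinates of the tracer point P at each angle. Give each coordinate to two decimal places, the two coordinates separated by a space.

A=(0,0), D=(11.00,0)
θ=38°: B = A + 2.00·(cos38°, sin38°) = (1.5760, 1.2313)
θ=38°: |BD| = 9.5041
θ=38°: circle(B,3.00) ∩ circle(D,8.00): a=1.8585, h=2.3550
θ=38°:   candidates: C₊=(3.7240,3.3256) cross=22.382; C₋=(3.1138,-1.3446) cross=-22.382
θ=38°:   branch - wants cross < 0 → take C=(3.1138,-1.3446) (cross=-22.382)
θ=38°: ex = (C−B)/|BC| = (0.5126,-0.8586); ey = (0.8586,0.5126)
θ=38°: P = B + -1.26·ex + -1.03·ey = (0.0458,1.7852)
θ=39°: B = A + 2.00·(cos39°, sin39°) = (1.5543, 1.2586)
θ=39°: |BD| = 9.5292
θ=39°: circle(B,3.00) ∩ circle(D,8.00): a=1.8787, h=2.3389
θ=39°:   candidates: C₊=(3.7255,3.3289) cross=22.288; C₋=(3.1076,-1.3079) cross=-22.288
θ=39°:   branch - wants cross < 0 → take C=(3.1076,-1.3079) (cross=-22.288)
θ=39°: ex = (C−B)/|BC| = (0.5178,-0.8555); ey = (0.8555,0.5178)
θ=39°: P = B + -1.26·ex + -1.03·ey = (0.0207,1.8033)
θ=58°: B = A + 2.00·(cos58°, sin58°) = (1.0598, 1.6961)
θ=58°: |BD| = 10.0838
θ=58°: circle(B,3.00) ∩ circle(D,8.00): a=2.3148, h=1.9084
θ=58°:   candidates: C₊=(3.6626,3.1879) cross=19.244; C₋=(3.0206,-0.5744) cross=-19.244
θ=58°:   branch - wants cross < 0 → take C=(3.0206,-0.5744) (cross=-19.244)
θ=58°: ex = (C−B)/|BC| = (0.6536,-0.7568); ey = (0.7568,0.6536)
θ=58°: P = B + -1.26·ex + -1.03·ey = (-0.5432,1.9765)
θ=347°: B = A + 2.00·(cos347°, sin347°) = (1.9487, -0.4499)
θ=347°: |BD| = 9.0624
θ=347°: circle(B,3.00) ∩ circle(D,8.00): a=1.4967, h=2.6000
θ=347°:   candidates: C₊=(3.3145,2.2212) cross=23.562; C₋=(3.5727,-2.9724) cross=-23.562
θ=347°:   branch - wants cross < 0 → take C=(3.5727,-2.9724) (cross=-23.562)
θ=347°: ex = (C−B)/|BC| = (0.5413,-0.8408); ey = (0.8408,0.5413)
θ=347°: P = B + -1.26·ex + -1.03·ey = (0.4006,0.0520)

θ=38°: 0.05 1.79
θ=39°: 0.02 1.80
θ=58°: -0.54 1.98
θ=347°: 0.40 0.05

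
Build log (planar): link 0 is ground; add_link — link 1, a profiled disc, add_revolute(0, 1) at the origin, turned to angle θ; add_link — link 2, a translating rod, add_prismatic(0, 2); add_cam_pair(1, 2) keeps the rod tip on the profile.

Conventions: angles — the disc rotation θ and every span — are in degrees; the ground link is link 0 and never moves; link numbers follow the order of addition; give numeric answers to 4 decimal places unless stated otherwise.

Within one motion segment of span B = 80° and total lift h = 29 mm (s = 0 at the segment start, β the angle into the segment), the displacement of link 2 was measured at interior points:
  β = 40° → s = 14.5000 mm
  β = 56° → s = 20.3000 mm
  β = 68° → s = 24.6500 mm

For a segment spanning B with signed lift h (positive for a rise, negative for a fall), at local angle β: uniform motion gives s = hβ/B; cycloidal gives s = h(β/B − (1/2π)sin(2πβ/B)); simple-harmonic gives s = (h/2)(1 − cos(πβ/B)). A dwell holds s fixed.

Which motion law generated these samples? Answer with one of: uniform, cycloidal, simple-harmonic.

candidates at β/B = r: uniform s = h·r (linear in β); cycloidal s = h·(r − sin(2πr)/(2π)); simple-harmonic s = (h/2)(1 − cos(πr))
β=40°: printed 14.5000 | uniform 14.5000, cycloidal 14.5000, simple-harmonic 14.5000
β=56°: printed 20.3000 | uniform 20.3000, cycloidal 24.6896, simple-harmonic 23.0229
β=68°: printed 24.6500 | uniform 24.6500, cycloidal 28.3840, simple-harmonic 27.4196
only one law matches every sample → uniform

uniform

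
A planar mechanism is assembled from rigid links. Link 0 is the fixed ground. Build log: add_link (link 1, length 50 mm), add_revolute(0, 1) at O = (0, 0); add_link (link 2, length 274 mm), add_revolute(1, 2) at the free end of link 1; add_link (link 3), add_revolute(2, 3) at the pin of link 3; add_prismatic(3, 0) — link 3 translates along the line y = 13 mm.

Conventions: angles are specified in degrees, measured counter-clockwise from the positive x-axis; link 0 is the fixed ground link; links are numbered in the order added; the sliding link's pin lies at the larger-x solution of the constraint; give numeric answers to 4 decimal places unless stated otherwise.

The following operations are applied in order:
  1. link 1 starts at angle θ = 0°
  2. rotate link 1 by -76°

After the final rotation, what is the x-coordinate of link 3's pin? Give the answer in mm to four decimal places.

geometry: r = 50 mm, L = 274 mm, e = 13 mm; θ starts at 0°
rotate link 1 by -76°: θ ← 0° -76° = -76°
crank pin P = (r cos θ, r sin θ) = (12.096095, -48.514786)
h = r sin θ − e = -48.514786 − 13 = -61.514786
x = r cos θ + √(L² − h²) = 12.096095 + 267.005489 = 279.101584

279.1016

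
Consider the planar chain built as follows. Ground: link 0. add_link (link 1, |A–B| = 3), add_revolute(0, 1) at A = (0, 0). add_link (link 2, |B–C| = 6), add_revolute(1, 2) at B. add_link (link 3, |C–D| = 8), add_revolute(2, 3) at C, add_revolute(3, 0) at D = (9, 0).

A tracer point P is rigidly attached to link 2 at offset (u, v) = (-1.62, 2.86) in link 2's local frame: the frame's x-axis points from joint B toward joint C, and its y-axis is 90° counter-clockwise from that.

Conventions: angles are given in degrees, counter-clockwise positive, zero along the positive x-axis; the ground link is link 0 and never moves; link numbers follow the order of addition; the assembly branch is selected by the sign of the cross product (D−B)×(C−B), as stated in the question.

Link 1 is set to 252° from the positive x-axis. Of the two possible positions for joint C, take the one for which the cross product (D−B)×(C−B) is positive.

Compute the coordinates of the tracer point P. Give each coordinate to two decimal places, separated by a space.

A=(0,0), D=(9.00,0)
B = A + 3.00·(cos252°, sin252°) = (-0.9271, -2.8532)
|BD| = 10.3289
circle(B,6.00) ∩ circle(D,8.00): a=3.8091, h=4.6359
  candidates: C₊=(1.4532,2.6545) cross=47.883; C₋=(4.0144,-6.2565) cross=-47.883
  branch + wants cross > 0 → take C=(1.4532,2.6545) (cross=47.883)
ex = (C−B)/|BC| = (0.3967,0.9179); ey = (-0.9179,0.3967)
P = B + -1.62·ex + 2.86·ey = (-4.1950,-3.2056)

-4.20 -3.21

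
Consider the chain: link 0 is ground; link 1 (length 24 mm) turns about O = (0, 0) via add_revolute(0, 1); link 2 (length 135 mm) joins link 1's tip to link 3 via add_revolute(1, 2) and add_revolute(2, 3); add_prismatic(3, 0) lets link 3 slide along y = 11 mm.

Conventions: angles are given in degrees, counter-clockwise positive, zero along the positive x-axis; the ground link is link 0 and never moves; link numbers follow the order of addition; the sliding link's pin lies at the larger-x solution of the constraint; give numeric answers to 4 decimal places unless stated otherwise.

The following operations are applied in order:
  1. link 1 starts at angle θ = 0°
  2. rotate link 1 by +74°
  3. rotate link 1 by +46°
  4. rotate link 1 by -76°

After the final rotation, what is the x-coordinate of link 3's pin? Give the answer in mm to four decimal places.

geometry: r = 24 mm, L = 135 mm, e = 11 mm; θ starts at 0°
rotate link 1 by +74°: θ ← 0° +74° = 74°
rotate link 1 by +46°: θ ← 74° +46° = 120°
rotate link 1 by -76°: θ ← 120° -76° = 44°
crank pin P = (r cos θ, r sin θ) = (17.264155, 16.671801)
h = r sin θ − e = 16.671801 − 11 = 5.671801
x = r cos θ + √(L² − h²) = 17.264155 + 134.880802 = 152.144957

152.1450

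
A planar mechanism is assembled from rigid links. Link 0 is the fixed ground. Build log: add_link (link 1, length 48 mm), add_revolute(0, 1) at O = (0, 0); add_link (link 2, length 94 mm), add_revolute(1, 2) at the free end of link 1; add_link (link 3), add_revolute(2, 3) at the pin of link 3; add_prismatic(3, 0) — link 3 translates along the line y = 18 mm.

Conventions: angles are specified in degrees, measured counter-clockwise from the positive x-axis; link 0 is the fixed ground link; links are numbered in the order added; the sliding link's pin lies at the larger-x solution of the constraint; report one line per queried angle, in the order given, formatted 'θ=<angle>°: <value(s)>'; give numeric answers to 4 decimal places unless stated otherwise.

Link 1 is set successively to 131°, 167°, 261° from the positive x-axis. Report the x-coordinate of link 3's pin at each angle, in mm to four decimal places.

geometry: r = 48 mm, L = 94 mm, e = 18 mm
θ=131°: crank pin P = (r cos θ, r sin θ) = (-31.490833, 36.226060)
θ=131°: h = r sin θ − e = 36.226060 − 18 = 18.226060
θ=131°: x = r cos θ + √(L² − h²) = -31.490833 + 92.216109 = 60.725276
θ=167°: crank pin P = (r cos θ, r sin θ) = (-46.769763, 10.797651)
θ=167°: h = r sin θ − e = 10.797651 − 18 = -7.202349
θ=167°: x = r cos θ + √(L² − h²) = -46.769763 + 93.723669 = 46.953906
θ=261°: crank pin P = (r cos θ, r sin θ) = (-7.508854, -47.409040)
θ=261°: h = r sin θ − e = -47.409040 − 18 = -65.409040
θ=261°: x = r cos θ + √(L² − h²) = -7.508854 + 67.510425 = 60.001570

θ=131°: 60.7253
θ=167°: 46.9539
θ=261°: 60.0016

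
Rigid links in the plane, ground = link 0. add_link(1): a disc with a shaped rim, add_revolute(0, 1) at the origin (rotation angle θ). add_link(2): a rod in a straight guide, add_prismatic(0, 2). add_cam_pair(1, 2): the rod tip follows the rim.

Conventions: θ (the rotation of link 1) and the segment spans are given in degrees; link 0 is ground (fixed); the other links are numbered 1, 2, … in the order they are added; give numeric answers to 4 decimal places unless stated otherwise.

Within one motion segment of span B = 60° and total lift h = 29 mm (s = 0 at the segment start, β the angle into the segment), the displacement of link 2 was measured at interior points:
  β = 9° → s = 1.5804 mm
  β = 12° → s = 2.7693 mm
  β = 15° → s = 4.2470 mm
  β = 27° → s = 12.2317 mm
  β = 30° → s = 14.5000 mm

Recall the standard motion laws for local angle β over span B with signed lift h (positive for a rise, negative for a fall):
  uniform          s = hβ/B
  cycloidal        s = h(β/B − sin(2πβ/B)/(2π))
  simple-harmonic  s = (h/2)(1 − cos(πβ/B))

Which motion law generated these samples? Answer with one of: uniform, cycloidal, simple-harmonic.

candidates at β/B = r: uniform s = h·r (linear in β); cycloidal s = h·(r − sin(2πr)/(2π)); simple-harmonic s = (h/2)(1 − cos(πr))
β=9°: printed 1.5804 | uniform 4.3500, cycloidal 0.6160, simple-harmonic 1.5804
β=12°: printed 2.7693 | uniform 5.8000, cycloidal 1.4104, simple-harmonic 2.7693
β=15°: printed 4.2470 | uniform 7.2500, cycloidal 2.6345, simple-harmonic 4.2470
β=27°: printed 12.2317 | uniform 13.0500, cycloidal 11.6237, simple-harmonic 12.2317
β=30°: printed 14.5000 | uniform 14.5000, cycloidal 14.5000, simple-harmonic 14.5000
only one law matches every sample → simple-harmonic

simple-harmonic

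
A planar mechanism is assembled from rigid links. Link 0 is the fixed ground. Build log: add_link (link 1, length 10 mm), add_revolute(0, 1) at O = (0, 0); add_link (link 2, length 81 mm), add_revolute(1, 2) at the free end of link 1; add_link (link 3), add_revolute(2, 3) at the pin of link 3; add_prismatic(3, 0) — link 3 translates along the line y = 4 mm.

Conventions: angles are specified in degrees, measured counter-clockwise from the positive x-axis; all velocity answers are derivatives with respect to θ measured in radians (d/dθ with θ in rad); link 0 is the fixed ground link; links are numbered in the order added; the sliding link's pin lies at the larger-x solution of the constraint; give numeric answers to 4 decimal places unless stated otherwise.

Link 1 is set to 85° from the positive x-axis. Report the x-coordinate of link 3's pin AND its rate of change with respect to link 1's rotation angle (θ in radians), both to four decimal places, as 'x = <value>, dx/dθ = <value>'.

geometry: r = 10 mm, L = 81 mm, e = 4 mm
crank pin P = (r cos θ, r sin θ) = (0.871557, 9.961947)
h = r sin θ − e = 9.961947 − 4 = 5.961947
x = r cos θ + √(L² − h²) = 0.871557 + 80.780290 = 81.651847
dx/dθ = −r sin θ − h·r cos θ/√(L² − h²) (θ in radians; h = 5.961947) = -10.026272

x = 81.6518, dx/dθ = -10.0263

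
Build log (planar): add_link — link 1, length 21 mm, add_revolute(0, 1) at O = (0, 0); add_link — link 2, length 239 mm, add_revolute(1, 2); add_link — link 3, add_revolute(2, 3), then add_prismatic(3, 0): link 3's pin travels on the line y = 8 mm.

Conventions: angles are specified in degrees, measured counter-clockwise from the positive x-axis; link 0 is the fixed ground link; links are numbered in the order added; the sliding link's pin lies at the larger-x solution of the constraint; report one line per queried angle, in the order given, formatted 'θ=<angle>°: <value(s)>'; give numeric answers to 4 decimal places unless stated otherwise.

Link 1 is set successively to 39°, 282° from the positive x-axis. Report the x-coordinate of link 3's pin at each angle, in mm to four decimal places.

geometry: r = 21 mm, L = 239 mm, e = 8 mm
θ=39°: crank pin P = (r cos θ, r sin θ) = (16.320065, 13.215728)
θ=39°: h = r sin θ − e = 13.215728 − 8 = 5.215728
θ=39°: x = r cos θ + √(L² − h²) = 16.320065 + 238.943081 = 255.263147
θ=282°: crank pin P = (r cos θ, r sin θ) = (4.366146, -20.541100)
θ=282°: h = r sin θ − e = -20.541100 − 8 = -28.541100
θ=282°: x = r cos θ + √(L² − h²) = 4.366146 + 237.289708 = 241.655854

θ=39°: 255.2631
θ=282°: 241.6559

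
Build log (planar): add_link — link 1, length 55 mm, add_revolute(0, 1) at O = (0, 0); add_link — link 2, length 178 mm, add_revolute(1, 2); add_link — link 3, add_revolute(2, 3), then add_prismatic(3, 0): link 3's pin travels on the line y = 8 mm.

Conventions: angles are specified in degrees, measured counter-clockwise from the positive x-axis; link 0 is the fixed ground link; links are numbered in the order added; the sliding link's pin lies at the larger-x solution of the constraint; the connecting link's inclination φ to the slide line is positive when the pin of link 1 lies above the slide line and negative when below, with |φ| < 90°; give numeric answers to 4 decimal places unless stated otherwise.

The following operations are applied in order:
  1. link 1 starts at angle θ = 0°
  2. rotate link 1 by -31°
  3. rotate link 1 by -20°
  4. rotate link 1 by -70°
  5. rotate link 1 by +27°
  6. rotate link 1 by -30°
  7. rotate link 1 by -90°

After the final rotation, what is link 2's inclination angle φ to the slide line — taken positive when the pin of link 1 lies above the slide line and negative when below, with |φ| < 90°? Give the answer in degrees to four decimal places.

geometry: r = 55 mm, L = 178 mm, e = 8 mm; θ starts at 0°
rotate link 1 by -31°: θ ← 0° -31° = -31°
rotate link 1 by -20°: θ ← -31° -20° = -51°
rotate link 1 by -70°: θ ← -51° -70° = -121°
rotate link 1 by +27°: θ ← -121° +27° = -94°
rotate link 1 by -30°: θ ← -94° -30° = -124°
rotate link 1 by -90°: θ ← -124° -90° = -214°
h = r sin θ − e = 30.755610 − 8 = 22.755610
sin φ = h / L = 22.755610 / 178 = 0.12784050
φ = arcsin(0.12784050) = 7.344821°

7.3448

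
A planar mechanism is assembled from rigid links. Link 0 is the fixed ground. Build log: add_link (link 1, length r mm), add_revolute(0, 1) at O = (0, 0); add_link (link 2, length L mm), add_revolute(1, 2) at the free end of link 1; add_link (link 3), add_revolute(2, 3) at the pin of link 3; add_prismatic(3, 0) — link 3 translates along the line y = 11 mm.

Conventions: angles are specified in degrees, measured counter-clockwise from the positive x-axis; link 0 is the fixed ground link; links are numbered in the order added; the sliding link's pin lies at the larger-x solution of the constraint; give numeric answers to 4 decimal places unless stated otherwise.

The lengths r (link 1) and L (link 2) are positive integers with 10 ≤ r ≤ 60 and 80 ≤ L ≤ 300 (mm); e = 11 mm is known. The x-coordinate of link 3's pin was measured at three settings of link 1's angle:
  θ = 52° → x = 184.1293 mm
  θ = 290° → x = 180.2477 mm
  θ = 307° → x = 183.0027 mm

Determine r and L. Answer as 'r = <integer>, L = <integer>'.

constraint per measurement: (x − r cos θ)² + (r sin θ − e)² = L²
subtracting the θ₁ and θ₂ equations cancels the r² and L² terms:
r = (x₁² − x₂²) / (2[(x₁cos θ₁ + e sin θ₁) − (x₂cos θ₂ + e sin θ₂)]) = 10.0001 → r = 10
L² = (x₁ − r cos θ₁)² + (r sin θ₁ − e)² = 31684.0104 → L = 178.0000 → L = 178
check at θ₃=307°: x = 183.0027 (printed 183.0027) ✓

r = 10, L = 178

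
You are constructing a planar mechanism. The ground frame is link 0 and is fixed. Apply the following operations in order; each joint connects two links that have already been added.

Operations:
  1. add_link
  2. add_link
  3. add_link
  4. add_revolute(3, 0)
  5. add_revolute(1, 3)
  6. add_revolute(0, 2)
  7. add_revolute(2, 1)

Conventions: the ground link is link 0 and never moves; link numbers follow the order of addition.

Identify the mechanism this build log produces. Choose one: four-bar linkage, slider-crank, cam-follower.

links: 4 (incl. ground); joints: 4 revolute, 0 prismatic, 0 higher (cam) pair, forming one closed loop
4 links in a single 4R loop → four-bar linkage

four-bar linkage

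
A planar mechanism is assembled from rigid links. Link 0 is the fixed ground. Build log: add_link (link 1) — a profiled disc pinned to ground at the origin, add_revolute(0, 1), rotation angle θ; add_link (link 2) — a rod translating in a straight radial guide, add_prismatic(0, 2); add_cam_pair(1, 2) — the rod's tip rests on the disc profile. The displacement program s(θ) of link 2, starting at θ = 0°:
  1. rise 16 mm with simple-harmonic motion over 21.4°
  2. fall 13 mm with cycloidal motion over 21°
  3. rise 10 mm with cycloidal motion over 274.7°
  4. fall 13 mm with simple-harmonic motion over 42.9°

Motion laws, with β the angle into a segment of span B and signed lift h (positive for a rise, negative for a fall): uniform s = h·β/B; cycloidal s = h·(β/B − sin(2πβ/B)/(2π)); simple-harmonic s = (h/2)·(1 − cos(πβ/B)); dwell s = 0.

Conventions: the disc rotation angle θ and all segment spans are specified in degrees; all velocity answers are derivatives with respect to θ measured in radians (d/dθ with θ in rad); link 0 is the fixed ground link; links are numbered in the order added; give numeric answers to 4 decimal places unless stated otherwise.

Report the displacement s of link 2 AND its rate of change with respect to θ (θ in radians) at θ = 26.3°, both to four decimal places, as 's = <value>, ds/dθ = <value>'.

seg 1 [0°–21.4°] simple-harmonic, h=16: full span → s += 16 → s = 16.0000
seg 2 [21.4°–42.4°] cycloidal, h=-13: θ=26.3° here. β=4.9, B=21. -13·(0.2333 − sin(2π·0.2333)/(2π)) = -0.9757 → s = 15.0243
velocity in seg [21.4°–42.4°] (cycloidal), θ in radians: β = 4.9° = 0.0855 rad, B = 21° = 0.3665 rad; ds/dθ = (h/B)(1 − cos(2πβ/B)) = ((-13)/0.3665)(1 − cos(2π·0.2333)) = -31.761315 mm/rad

s = 15.0243, ds/dθ = -31.7613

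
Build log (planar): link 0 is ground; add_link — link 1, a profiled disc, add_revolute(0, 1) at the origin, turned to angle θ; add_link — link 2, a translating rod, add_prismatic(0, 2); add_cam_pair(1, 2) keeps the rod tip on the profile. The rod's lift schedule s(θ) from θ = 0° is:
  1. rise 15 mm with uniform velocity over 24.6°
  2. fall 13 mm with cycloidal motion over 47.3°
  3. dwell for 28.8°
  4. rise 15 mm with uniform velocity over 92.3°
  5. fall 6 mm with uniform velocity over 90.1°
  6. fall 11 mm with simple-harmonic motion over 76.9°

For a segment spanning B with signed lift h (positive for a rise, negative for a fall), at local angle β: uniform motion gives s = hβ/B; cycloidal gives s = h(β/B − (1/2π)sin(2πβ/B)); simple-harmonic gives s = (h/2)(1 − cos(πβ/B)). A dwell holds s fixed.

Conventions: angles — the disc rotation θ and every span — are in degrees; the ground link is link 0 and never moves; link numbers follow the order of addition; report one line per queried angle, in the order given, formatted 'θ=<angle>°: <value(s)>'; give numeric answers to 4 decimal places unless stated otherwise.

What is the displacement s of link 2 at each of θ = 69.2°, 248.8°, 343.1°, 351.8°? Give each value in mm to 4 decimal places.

seg 1 [0°–24.6°] uniform, h=15: full span → s += 15 → s = 15.0000
seg 2 [24.6°–71.9°] cycloidal, h=-13: θ=69.2° here. β=44.6, B=47.3. -13·(0.9429 − sin(2π·0.9429)/(2π)) = -12.9842 → s = 2.0158
seg 2 [24.6°–71.9°] cycloidal, h=-13: full span → s += -13 → s = 2.0000
seg 3 [71.9°–100.7°] dwell: s stays 2.0000
seg 4 [100.7°–193°] uniform, h=15: full span → s += 15 → s = 17.0000
seg 5 [193°–283.1°] uniform, h=-6: θ=248.8° here. β=55.8, B=90.1. -6·55.8/90.1 = -3.7159 → s = 13.2841
seg 5 [193°–283.1°] uniform, h=-6: full span → s += -6 → s = 11.0000
seg 6 [283.1°–360°] simple-harmonic, h=-11: θ=343.1° here. β=60, B=76.9. -11/2·(1 − cos(π·0.7802)) = -9.7404 → s = 1.2596
seg 6 [283.1°–360°] simple-harmonic, h=-11: θ=351.8° here. β=68.7, B=76.9. -11/2·(1 − cos(π·0.8934)) = -10.6943 → s = 0.3057

θ=69.2°: 2.0158
θ=248.8°: 13.2841
θ=343.1°: 1.2596
θ=351.8°: 0.3057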